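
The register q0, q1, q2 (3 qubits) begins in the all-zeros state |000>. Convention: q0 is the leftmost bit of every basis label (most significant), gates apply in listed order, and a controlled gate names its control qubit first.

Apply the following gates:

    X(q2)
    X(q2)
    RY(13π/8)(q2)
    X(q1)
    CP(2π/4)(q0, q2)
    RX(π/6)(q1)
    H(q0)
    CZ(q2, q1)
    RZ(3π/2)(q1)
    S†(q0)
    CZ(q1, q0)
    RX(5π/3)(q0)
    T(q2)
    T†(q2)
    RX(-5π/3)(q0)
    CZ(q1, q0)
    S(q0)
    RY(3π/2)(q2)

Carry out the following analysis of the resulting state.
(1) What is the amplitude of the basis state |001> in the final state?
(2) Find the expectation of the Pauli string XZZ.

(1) The amplitude on |001> is sqrt(6)*I*exp(-3*I*pi/4)*cos(3*pi/16)/8 + sqrt(6)*exp(-I*pi/4)*sin(3*pi/16)/8 - sqrt(2)*exp(-I*pi/4)*sin(3*pi/16)/8 - sqrt(2)*I*exp(-3*I*pi/4)*cos(3*pi/16)/8. Key observation: the block from step 10 through step 17 cancels to the identity and can be dropped.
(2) The expectation value of XZZ is -sqrt(sqrt(2) + 2)/2.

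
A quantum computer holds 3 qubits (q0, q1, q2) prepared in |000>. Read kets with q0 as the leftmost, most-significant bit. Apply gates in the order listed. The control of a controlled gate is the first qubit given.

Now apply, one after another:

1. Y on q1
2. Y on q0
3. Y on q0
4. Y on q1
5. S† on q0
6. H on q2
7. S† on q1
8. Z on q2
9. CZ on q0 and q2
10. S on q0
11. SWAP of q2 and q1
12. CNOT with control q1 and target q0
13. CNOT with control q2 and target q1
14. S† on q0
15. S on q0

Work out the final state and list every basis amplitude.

After the circuit, the state carries amplitude sqrt(2)/2 on |000>, -sqrt(2)/2 on |110>, and 0 on every other basis state.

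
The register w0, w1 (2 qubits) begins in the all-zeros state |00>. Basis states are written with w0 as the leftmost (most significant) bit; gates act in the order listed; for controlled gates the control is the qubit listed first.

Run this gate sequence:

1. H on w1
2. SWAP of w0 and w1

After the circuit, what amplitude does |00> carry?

|00> carries amplitude sqrt(2)/2 in the final state.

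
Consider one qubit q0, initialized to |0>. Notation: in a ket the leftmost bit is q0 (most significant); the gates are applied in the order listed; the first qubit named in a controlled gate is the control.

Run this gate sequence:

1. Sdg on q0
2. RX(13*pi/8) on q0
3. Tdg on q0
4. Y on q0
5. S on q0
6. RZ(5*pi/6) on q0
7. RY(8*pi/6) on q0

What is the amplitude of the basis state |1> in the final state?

The final state's coefficient on |1> equals -exp(5*I*pi/12)*cos(3*pi/16)/2 - sqrt(3)*exp(-2*I*pi/3)*sin(3*pi/16)/2.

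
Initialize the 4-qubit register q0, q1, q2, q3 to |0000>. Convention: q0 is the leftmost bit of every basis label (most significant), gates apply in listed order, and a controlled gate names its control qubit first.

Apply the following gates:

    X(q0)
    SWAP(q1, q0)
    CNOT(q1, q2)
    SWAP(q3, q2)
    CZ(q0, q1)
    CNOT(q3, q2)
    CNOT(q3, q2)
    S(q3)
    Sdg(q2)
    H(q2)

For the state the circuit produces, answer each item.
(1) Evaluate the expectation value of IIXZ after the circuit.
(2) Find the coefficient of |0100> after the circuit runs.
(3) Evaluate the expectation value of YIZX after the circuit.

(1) In the final state, IIXZ has expectation -1.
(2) |0100> carries amplitude 0 in the final state.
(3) The expectation value of YIZX is 0.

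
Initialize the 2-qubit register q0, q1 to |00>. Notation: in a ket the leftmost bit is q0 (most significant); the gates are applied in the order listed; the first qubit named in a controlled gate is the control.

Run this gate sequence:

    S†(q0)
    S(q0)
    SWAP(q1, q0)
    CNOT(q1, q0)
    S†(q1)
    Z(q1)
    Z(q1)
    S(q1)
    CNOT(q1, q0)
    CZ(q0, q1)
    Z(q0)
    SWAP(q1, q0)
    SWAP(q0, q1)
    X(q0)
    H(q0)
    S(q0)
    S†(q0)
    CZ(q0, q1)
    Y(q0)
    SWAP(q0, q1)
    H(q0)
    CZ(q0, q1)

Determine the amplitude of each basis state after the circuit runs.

The resulting statevector has amplitude I/2 on |00>, I/2 on |01>, I/2 on |10>, -I/2 on |11>. Key observation: the block from step 4 through step 9 cancels to the identity and can be dropped.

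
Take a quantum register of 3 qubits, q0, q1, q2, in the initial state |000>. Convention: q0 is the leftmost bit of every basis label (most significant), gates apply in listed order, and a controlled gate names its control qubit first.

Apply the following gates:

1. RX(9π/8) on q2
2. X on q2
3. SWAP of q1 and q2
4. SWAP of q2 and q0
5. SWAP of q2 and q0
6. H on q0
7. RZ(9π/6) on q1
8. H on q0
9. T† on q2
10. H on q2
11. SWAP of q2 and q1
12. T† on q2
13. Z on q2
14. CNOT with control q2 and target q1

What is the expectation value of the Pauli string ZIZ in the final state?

The expectation value of ZIZ is sqrt(sqrt(2) + 2)/2. Key observation: steps 4-5 multiply out to the identity, so the circuit reduces to the remaining gates.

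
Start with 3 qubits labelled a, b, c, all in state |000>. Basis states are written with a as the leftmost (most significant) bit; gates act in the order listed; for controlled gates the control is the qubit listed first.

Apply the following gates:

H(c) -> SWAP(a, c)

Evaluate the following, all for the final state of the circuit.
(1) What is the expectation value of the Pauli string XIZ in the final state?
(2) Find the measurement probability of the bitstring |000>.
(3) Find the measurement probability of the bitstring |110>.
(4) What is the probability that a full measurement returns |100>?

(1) The observable XIZ averages to 1.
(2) Outcome |000> occurs with probability 1/2.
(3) The probability of measuring |110> is 0.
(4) The probability of measuring |100> is 1/2.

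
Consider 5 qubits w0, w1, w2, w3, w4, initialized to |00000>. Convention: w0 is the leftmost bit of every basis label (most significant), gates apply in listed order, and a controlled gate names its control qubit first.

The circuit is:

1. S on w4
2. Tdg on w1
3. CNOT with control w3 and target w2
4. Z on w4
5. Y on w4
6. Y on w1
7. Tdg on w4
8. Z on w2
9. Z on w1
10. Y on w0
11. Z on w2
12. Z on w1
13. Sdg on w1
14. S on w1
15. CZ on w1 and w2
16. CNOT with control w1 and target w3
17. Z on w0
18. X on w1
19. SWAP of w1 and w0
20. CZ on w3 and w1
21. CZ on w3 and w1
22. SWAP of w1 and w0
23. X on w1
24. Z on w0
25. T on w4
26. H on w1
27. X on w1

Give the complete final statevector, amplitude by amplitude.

After the circuit, the state carries amplitude sqrt(2)*I/2 on |10011>, -sqrt(2)*I/2 on |11011>, and 0 on every other basis state.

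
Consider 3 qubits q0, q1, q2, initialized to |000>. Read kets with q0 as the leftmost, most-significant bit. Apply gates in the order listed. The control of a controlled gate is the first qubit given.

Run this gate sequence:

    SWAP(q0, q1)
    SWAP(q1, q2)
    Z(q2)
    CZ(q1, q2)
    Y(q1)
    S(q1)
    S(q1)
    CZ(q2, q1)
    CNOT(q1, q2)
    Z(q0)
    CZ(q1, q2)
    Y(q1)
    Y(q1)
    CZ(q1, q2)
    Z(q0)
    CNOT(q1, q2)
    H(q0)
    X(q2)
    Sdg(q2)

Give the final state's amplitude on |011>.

|011> carries amplitude -sqrt(2)/2 in the final state.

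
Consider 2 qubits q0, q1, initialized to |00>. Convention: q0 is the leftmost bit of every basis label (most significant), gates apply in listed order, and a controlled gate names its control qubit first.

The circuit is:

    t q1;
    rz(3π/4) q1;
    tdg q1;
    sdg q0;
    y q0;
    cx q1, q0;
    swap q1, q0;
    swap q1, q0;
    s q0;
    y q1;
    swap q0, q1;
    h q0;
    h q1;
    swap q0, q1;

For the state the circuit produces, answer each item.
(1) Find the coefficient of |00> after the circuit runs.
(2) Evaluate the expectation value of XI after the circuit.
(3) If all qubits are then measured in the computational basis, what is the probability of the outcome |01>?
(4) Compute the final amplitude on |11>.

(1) |00> carries amplitude -exp(I*pi/8)/2 in the final state.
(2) The expectation value of XI is -1.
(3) The probability of measuring |01> is 1/4.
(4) |11> carries amplitude -exp(I*pi/8)/2 in the final state.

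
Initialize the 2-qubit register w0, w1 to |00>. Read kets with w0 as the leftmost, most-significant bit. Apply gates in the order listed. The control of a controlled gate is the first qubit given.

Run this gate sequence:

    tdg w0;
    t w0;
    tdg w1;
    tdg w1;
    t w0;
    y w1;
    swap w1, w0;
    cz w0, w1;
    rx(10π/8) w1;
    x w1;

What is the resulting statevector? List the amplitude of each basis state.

The resulting statevector has amplitude 0 on |00>, 0 on |01>, sqrt(sqrt(2) + 2)/2 on |10>, -I*sqrt(2 - sqrt(2))/2 on |11>.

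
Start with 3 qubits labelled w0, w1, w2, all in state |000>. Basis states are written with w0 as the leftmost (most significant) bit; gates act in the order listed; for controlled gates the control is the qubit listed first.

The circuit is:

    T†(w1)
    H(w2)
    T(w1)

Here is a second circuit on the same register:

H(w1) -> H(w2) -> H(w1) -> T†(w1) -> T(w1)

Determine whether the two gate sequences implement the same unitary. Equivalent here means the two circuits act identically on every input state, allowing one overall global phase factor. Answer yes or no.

Yes: on every input state the two circuits agree up to one overall phase factor.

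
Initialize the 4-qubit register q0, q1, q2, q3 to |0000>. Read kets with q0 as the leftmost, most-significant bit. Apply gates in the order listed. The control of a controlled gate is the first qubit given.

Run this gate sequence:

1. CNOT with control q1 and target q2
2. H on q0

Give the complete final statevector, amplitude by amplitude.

The resulting statevector has amplitude sqrt(2)/2 on |0000>, sqrt(2)/2 on |1000>, and 0 on every other basis state.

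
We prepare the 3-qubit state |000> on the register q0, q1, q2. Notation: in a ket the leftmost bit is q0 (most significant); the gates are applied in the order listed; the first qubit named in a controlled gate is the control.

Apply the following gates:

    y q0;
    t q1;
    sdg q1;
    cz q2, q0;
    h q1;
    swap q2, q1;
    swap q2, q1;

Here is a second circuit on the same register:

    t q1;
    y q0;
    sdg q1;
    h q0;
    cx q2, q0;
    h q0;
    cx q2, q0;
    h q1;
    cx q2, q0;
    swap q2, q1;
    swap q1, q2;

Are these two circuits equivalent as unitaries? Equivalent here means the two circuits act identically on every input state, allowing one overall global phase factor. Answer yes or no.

Yes, they are equivalent — the unitaries differ by at most a global phase.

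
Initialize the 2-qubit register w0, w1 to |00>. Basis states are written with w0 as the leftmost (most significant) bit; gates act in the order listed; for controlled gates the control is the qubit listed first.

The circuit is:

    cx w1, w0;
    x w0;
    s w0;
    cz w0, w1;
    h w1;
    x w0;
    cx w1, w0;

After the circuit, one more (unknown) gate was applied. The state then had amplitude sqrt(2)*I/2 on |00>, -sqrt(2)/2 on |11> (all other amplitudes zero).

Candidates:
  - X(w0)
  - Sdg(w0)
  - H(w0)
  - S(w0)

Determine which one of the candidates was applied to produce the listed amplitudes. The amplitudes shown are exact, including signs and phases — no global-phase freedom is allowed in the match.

The unique candidate consistent with the amplitudes is S(w0).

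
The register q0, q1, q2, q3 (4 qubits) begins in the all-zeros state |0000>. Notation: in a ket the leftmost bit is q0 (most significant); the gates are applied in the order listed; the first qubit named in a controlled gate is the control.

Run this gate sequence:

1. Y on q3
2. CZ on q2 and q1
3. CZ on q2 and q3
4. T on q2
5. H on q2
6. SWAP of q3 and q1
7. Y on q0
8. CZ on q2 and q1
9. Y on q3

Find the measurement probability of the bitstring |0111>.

The probability of measuring |0111> is 0.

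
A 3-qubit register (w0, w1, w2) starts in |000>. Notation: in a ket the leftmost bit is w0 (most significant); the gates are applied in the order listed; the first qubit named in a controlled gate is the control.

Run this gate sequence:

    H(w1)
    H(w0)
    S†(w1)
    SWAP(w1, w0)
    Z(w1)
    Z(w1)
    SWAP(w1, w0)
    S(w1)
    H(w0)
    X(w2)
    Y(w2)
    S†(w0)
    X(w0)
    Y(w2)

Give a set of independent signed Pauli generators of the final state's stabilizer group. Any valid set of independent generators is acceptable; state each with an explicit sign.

The stabilizer group can be generated by +IXI, -ZII, -IIZ, among other valid generating sets. Key observation: steps 2-9 multiply out to the identity, so the circuit reduces to the remaining gates.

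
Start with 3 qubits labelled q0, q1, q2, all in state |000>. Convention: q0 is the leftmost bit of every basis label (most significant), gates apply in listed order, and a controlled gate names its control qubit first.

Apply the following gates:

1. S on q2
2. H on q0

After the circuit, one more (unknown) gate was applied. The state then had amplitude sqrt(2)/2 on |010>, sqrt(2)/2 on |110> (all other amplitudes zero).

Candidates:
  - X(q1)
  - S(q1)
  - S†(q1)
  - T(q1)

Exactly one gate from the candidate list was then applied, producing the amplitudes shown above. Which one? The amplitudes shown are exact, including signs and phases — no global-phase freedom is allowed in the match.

The unique candidate consistent with the amplitudes is X(q1).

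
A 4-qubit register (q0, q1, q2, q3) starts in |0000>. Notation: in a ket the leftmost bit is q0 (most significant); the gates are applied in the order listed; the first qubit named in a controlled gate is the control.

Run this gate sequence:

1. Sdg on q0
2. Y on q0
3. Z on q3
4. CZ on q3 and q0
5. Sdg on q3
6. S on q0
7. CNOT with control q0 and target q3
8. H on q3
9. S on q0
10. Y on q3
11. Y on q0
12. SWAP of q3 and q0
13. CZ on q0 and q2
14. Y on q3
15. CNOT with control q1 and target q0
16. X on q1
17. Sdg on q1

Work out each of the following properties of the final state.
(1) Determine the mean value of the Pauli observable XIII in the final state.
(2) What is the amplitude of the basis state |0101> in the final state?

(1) In the final state, XIII has expectation 1.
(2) The amplitude on |0101> is -sqrt(2)*I/2.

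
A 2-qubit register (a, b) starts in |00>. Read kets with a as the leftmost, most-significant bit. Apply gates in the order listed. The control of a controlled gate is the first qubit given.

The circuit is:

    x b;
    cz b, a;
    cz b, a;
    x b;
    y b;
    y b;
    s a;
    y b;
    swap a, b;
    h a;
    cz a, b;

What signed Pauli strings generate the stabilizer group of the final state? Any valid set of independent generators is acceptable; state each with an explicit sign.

The final state is stabilized by the group generated by -XI, +IZ; other independent generating sets are equally valid. Key observation: gates 1-4 undo each other exactly, leaving only the rest of the circuit to track.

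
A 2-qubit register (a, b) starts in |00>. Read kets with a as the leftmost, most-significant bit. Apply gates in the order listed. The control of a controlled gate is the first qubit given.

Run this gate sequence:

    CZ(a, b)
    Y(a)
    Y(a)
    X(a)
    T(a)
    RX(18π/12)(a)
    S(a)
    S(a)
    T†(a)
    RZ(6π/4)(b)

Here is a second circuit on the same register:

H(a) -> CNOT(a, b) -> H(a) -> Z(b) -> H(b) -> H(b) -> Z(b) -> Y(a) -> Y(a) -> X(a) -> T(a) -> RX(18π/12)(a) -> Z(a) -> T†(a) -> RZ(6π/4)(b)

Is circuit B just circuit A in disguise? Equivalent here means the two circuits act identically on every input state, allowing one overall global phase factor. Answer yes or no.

No, they are not equivalent — no single phase factor reconciles the two unitaries.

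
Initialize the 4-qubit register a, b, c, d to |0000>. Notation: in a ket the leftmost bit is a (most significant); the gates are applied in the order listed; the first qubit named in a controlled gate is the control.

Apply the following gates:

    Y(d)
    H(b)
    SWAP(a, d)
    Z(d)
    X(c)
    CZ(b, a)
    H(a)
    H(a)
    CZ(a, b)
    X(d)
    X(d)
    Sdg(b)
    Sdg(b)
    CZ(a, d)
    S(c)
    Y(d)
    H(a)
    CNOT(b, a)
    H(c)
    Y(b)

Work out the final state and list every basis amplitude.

After the circuit, the state carries amplitude 0 on |0000>, -sqrt(2)/4 on |0001>, 0 on |0010>, sqrt(2)/4 on |0011>, 0 on |0100>, sqrt(2)/4 on |0101>, 0 on |0110>, -sqrt(2)/4 on |0111>, 0 on |1000>, sqrt(2)/4 on |1001>, 0 on |1010>, -sqrt(2)/4 on |1011>, 0 on |1100>, -sqrt(2)/4 on |1101>, 0 on |1110>, sqrt(2)/4 on |1111>.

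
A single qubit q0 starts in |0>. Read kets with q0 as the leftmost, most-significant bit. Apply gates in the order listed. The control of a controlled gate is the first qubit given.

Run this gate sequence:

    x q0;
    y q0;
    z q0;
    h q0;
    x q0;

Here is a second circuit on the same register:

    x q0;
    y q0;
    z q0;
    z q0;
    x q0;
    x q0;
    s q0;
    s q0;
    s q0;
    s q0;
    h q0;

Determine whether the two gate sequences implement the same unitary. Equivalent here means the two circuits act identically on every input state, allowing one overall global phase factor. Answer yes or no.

Yes, they are equivalent — the unitaries differ by at most a global phase.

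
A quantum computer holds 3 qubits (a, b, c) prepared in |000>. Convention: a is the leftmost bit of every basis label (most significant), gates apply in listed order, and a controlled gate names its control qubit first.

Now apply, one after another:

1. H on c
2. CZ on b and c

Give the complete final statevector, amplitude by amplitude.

The final amplitudes are sqrt(2)/2 on |000>, sqrt(2)/2 on |001>, and 0 on every other basis state.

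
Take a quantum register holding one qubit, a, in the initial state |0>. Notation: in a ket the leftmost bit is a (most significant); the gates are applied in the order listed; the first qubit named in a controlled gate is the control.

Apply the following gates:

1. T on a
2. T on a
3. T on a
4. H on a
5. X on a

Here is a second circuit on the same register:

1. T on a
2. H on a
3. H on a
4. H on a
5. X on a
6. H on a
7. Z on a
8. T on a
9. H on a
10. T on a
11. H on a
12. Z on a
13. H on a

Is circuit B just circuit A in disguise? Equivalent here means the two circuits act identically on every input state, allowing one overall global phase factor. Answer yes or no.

No, they are not equivalent — no single phase factor reconciles the two unitaries.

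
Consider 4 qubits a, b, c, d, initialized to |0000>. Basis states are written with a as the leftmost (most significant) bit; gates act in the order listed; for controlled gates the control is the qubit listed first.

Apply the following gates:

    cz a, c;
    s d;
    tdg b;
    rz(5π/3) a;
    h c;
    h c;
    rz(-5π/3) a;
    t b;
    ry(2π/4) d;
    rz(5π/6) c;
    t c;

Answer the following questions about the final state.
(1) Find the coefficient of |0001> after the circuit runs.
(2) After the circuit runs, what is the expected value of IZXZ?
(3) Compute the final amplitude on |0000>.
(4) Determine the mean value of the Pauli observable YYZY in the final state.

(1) The amplitude on |0001> is -sqrt(2)*exp(7*I*pi/12)/2. Key observation: gates 3-8 undo each other exactly, leaving only the rest of the circuit to track.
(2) The expectation value of IZXZ is 0.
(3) The amplitude on |0000> is -sqrt(2)*exp(7*I*pi/12)/2.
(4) In the final state, YYZY has expectation 0.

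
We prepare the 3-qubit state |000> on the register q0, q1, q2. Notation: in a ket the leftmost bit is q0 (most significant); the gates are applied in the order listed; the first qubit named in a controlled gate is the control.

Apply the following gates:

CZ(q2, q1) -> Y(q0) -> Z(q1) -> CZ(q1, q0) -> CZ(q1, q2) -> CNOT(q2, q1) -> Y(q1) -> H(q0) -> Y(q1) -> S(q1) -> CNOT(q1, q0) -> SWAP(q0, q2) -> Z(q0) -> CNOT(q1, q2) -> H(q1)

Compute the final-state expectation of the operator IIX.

The expectation value of IIX is -1.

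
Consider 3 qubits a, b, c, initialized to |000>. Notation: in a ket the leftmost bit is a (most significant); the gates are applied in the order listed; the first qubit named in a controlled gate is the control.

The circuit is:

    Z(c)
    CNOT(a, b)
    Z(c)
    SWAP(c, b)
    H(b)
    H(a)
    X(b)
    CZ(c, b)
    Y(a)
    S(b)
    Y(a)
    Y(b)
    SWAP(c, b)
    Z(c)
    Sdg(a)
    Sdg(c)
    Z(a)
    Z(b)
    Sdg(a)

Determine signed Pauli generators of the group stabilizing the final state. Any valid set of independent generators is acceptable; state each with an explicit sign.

One valid set of independent stabilizer generators is +XII, -IIX, +IZI (any independent generating set of the same group is equally correct).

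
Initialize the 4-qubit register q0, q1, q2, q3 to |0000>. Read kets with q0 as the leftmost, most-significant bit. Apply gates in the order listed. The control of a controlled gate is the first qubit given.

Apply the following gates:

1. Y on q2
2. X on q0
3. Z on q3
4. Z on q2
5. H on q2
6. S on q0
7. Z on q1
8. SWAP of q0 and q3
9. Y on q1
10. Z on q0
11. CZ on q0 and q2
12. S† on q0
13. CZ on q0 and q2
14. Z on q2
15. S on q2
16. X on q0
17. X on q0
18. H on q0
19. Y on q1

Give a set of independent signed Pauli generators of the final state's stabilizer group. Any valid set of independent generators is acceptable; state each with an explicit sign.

The final state is stabilized by the group generated by +XIII, +IIYI, +IZII, -IIIZ; other independent generating sets are equally valid.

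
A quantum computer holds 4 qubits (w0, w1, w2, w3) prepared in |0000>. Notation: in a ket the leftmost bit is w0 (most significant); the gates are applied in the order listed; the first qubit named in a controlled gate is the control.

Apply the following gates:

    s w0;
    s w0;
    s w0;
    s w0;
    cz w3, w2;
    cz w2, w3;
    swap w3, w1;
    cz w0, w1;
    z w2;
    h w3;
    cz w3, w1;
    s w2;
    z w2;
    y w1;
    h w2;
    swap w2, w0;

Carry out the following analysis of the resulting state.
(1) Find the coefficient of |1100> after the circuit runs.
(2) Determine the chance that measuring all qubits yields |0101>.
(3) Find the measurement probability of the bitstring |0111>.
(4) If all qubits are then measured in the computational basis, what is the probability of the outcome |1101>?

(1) The amplitude on |1100> is I/2.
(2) A full measurement returns |0101> with probability 1/4.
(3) Outcome |0111> occurs with probability 0.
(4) A full measurement returns |1101> with probability 1/4.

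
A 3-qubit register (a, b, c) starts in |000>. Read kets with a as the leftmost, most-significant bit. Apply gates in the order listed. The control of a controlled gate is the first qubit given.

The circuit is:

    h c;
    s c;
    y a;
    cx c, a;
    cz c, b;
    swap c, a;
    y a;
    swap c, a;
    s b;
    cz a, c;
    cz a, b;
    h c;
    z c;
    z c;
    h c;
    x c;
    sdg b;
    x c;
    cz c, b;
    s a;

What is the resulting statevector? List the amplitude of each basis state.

The final amplitudes are sqrt(2)*I/2 on |000>, sqrt(2)*I/2 on |101>, and 0 on every other basis state.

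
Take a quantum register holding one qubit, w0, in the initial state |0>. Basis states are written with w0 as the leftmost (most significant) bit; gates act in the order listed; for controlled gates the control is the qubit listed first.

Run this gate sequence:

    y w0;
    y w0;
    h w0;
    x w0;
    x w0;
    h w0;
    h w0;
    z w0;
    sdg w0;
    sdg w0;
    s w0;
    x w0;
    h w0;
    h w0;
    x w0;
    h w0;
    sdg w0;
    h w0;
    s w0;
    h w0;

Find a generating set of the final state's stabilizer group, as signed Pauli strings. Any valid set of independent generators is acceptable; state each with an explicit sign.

The final state is stabilized by the group generated by -X; other independent generating sets are equally valid. Key observation: the block from step 3 through step 6 cancels to the identity and can be dropped.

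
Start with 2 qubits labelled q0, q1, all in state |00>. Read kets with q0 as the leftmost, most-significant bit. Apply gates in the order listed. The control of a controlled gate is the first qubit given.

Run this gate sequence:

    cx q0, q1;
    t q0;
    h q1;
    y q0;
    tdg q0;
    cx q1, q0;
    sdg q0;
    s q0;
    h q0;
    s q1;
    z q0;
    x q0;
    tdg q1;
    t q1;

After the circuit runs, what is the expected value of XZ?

In the final state, XZ has expectation 1.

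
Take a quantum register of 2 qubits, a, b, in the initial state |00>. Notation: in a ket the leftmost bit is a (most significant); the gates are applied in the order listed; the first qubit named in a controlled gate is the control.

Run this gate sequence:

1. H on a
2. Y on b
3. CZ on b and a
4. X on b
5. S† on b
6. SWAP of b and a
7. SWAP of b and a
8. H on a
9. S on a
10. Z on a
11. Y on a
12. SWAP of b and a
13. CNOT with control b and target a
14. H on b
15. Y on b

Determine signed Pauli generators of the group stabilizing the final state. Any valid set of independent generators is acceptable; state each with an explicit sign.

The stabilizer group can be generated by -IX, +ZI, among other valid generating sets.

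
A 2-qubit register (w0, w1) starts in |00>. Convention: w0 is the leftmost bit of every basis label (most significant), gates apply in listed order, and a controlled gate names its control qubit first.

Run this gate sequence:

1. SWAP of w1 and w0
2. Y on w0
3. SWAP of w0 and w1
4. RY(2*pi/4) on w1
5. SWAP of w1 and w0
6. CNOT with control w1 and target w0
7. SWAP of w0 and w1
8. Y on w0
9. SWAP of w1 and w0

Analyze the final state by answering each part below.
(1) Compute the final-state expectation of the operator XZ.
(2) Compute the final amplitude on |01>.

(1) The expectation value of XZ is 1.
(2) The final state's coefficient on |01> equals sqrt(2)/2.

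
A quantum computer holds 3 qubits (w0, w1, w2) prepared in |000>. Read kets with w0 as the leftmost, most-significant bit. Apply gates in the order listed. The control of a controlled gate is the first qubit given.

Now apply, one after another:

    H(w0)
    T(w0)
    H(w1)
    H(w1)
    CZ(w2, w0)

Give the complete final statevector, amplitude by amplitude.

After the circuit, the state carries amplitude sqrt(2)/2 on |000>, sqrt(2)*exp(I*pi/4)/2 on |100>, and 0 on every other basis state. Key observation: the block from step 3 through step 4 cancels to the identity and can be dropped.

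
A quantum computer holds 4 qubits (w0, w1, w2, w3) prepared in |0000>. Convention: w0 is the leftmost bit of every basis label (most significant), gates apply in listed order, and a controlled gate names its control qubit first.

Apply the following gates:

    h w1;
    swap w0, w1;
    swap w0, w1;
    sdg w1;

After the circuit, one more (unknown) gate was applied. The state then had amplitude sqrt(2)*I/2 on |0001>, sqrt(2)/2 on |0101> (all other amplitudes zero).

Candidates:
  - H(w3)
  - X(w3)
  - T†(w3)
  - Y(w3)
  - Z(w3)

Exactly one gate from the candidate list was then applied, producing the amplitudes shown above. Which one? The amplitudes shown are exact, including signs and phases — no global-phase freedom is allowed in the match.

The unique candidate consistent with the amplitudes is Y(w3).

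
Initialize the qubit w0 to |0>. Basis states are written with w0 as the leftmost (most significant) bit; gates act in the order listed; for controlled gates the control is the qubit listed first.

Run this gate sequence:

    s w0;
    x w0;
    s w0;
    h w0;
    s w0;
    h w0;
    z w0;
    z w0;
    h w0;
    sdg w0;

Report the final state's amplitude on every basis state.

After the circuit, the state carries amplitude sqrt(2)*I/2 on |0>, -sqrt(2)*I/2 on |1>. Key observation: gates 5-10 undo each other exactly, leaving only the rest of the circuit to track.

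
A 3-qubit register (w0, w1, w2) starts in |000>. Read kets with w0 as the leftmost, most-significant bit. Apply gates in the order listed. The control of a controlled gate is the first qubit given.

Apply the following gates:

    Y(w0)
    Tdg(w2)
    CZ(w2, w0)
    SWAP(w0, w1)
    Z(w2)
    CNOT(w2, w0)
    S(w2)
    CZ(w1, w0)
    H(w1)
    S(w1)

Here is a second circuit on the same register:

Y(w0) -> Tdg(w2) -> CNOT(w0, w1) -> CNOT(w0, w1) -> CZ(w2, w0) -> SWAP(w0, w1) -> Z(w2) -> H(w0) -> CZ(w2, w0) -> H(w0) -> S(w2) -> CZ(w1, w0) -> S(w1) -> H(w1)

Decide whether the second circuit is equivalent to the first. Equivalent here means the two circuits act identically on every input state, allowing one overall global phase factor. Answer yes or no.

No, they are not equivalent — no single phase factor reconciles the two unitaries.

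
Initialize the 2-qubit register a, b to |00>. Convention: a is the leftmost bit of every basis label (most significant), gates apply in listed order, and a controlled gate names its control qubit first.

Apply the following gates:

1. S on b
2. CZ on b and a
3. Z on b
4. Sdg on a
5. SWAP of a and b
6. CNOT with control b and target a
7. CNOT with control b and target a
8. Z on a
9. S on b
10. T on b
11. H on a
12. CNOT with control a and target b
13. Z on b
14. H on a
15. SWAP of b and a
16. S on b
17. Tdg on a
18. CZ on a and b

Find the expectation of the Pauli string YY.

The observable YY averages to sqrt(2)/2.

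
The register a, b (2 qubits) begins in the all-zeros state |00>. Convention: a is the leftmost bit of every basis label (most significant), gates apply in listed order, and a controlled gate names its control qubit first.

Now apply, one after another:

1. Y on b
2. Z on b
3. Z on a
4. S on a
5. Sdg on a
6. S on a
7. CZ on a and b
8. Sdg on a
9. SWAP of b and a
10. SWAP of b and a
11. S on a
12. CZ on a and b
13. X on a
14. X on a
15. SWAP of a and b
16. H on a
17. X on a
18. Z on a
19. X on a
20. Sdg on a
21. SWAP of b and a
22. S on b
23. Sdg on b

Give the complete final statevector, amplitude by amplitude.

The resulting statevector has amplitude sqrt(2)*I/2 on |00>, sqrt(2)/2 on |01>, 0 on |10>, 0 on |11>. Key observation: gates 7-12 undo each other exactly, leaving only the rest of the circuit to track.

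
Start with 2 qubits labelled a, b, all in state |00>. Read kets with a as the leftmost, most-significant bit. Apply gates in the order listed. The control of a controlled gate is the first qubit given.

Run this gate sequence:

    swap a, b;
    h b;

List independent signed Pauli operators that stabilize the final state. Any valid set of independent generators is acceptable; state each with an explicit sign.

One valid set of independent stabilizer generators is +IX, +ZI (any independent generating set of the same group is equally correct).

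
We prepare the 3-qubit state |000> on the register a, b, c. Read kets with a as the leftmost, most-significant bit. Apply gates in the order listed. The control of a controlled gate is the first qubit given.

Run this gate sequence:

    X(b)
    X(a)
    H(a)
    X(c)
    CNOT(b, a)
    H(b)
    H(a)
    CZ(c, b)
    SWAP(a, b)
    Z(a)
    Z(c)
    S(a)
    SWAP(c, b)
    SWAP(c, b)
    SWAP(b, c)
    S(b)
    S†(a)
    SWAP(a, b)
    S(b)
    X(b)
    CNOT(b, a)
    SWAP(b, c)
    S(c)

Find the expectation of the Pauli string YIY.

In the final state, YIY has expectation -1.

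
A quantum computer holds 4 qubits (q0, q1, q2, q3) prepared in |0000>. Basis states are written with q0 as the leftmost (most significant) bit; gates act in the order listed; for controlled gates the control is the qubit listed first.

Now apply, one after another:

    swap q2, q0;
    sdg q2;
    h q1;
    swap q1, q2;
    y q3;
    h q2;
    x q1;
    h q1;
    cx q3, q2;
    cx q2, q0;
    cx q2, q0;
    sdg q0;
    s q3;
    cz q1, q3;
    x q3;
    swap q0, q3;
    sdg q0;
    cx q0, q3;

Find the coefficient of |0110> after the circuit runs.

|0110> carries amplitude -sqrt(2)/2 in the final state.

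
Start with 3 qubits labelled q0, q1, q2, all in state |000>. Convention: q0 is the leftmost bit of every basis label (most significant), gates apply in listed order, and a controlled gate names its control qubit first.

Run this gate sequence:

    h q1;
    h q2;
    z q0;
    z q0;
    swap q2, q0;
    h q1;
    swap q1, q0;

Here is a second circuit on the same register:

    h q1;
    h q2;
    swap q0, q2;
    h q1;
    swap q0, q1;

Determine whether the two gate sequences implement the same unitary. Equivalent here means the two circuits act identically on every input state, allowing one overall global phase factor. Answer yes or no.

Yes — the two circuits implement the same unitary up to a global phase.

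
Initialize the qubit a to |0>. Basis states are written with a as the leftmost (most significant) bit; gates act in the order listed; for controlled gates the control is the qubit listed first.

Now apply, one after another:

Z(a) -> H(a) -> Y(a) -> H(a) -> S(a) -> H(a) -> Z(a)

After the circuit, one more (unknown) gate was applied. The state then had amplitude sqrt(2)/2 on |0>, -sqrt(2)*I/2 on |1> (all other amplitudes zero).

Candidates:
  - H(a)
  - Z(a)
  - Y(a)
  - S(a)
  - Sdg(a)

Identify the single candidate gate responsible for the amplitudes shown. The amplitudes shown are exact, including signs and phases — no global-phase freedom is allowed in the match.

The applied gate was Sdg(a).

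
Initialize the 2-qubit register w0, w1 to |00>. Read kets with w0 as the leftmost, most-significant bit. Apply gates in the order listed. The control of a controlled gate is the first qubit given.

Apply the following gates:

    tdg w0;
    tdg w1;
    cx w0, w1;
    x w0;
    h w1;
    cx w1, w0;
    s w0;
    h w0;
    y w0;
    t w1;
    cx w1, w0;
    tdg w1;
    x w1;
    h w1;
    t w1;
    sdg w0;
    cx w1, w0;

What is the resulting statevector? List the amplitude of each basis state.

The final amplitudes are sqrt(2)*(-1 + I)/4 on |00>, sqrt(2)*(-1 - I)*exp(I*pi/4)/4 on |01>, sqrt(2)*(-1 + I)/4 on |10>, sqrt(2)*(1 + I)*exp(I*pi/4)/4 on |11>.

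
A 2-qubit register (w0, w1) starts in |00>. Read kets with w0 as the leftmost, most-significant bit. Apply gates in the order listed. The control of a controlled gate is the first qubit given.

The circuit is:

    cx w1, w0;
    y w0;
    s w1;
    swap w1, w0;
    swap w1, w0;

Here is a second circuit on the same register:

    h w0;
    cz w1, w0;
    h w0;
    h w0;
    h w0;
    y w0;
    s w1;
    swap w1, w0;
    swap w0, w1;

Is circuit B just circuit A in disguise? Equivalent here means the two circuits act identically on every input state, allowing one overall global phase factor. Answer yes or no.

Yes: on every input state the two circuits agree up to one overall phase factor.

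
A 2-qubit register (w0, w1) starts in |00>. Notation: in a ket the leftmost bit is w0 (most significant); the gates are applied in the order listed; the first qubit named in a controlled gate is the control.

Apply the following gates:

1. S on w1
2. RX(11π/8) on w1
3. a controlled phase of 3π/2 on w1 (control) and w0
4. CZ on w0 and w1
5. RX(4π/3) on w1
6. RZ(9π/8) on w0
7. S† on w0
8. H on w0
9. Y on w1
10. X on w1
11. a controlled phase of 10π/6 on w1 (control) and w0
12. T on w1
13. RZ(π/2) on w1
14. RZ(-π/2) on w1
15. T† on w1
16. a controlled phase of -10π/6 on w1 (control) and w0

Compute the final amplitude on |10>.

|10> carries amplitude sqrt(2)*I*exp(-9*I*pi/16)*cos(5*pi/16)/4 - sqrt(6)*I*exp(-9*I*pi/16)*sin(5*pi/16)/4 in the final state. Key observation: steps 11-16 multiply out to the identity, so the circuit reduces to the remaining gates.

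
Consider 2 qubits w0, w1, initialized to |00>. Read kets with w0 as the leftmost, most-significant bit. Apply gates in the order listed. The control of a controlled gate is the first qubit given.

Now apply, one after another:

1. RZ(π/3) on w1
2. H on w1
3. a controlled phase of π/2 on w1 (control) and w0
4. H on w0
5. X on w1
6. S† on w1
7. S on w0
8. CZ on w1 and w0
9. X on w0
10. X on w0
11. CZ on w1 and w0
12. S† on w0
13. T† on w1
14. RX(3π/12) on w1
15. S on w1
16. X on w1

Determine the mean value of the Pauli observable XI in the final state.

The expectation value of XI is 1. Key observation: gates 7-12 undo each other exactly, leaving only the rest of the circuit to track.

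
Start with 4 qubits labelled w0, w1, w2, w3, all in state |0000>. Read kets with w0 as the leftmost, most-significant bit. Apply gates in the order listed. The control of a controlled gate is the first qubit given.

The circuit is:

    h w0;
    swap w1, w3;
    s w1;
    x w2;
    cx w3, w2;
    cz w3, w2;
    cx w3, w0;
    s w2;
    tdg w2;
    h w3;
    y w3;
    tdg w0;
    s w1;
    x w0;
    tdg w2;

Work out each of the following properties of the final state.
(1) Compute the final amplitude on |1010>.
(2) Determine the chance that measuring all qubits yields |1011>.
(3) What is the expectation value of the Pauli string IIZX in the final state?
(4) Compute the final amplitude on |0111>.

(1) The final state's coefficient on |1010> equals -I/2.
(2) Outcome |1011> occurs with probability 1/4.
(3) The observable IIZX averages to 1.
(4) The amplitude on |0111> is 0.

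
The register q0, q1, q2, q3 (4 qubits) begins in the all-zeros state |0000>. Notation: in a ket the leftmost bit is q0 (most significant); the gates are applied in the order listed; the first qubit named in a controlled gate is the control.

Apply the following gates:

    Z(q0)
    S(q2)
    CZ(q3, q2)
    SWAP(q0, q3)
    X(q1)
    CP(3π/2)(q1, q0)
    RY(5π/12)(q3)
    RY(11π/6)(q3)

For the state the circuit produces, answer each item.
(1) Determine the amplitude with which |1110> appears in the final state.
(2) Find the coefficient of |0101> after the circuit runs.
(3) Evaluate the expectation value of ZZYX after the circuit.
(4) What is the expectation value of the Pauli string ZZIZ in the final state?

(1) |1110> carries amplitude 0 in the final state.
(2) The amplitude on |0101> is sqrt(2)*(-sqrt(sqrt(2) + 2) + sqrt(2 - sqrt(2)))/4.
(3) In the final state, ZZYX has expectation 0.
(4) The expectation value of ZZIZ is -sqrt(2)/2.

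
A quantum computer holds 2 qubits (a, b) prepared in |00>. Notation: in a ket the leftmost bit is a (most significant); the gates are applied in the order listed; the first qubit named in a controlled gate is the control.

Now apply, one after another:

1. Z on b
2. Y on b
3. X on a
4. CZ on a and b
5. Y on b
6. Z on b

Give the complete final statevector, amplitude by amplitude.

The final amplitudes are -1 on |10>, and 0 on every other basis state.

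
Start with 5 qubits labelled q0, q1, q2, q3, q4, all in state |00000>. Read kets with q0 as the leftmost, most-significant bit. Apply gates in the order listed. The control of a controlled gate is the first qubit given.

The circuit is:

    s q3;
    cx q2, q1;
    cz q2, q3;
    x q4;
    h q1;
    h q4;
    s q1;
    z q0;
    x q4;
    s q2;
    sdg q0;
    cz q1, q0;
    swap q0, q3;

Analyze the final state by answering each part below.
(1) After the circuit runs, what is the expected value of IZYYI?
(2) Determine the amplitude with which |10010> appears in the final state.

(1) In the final state, IZYYI has expectation 0.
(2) |10010> carries amplitude 0 in the final state.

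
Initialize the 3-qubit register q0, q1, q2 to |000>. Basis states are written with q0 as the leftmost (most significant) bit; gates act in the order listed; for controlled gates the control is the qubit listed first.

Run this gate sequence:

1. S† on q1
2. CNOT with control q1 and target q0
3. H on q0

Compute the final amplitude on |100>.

The amplitude on |100> is sqrt(2)/2.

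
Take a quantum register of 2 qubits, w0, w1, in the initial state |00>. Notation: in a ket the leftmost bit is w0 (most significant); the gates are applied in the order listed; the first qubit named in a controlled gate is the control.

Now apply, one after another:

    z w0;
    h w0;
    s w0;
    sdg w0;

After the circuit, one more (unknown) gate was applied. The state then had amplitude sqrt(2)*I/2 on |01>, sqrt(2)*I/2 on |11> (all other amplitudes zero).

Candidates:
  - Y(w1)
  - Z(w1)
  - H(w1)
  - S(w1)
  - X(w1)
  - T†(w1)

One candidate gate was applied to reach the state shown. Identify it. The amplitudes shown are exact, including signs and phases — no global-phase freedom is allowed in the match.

The unique candidate consistent with the amplitudes is Y(w1).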